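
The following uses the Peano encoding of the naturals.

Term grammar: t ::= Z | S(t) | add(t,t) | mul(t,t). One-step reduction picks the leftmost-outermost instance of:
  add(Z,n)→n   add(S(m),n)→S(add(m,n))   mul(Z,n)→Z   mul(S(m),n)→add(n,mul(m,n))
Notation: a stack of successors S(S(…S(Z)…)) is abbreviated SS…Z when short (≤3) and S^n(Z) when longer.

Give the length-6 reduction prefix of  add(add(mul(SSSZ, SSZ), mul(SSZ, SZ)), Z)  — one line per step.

Answer: after 6 steps: S(add(S(add(add(Z, mul(SSZ, SSZ)), mul(SSZ, SZ))), Z))

Reduction:
  start: add(add(mul(SSSZ, SSZ), mul(SSZ, SZ)), Z)
  step 1: add(add(add(SSZ, mul(SSZ, SSZ)), mul(SSZ, SZ)), Z)
  step 2: add(add(S(add(SZ, mul(SSZ, SSZ))), mul(SSZ, SZ)), Z)
  step 3: add(S(add(add(SZ, mul(SSZ, SSZ)), mul(SSZ, SZ))), Z)
  step 4: S(add(add(add(SZ, mul(SSZ, SSZ)), mul(SSZ, SZ)), Z))
  step 5: S(add(add(S(add(Z, mul(SSZ, SSZ))), mul(SSZ, SZ)), Z))
  step 6: S(add(S(add(add(Z, mul(SSZ, SSZ)), mul(SSZ, SZ))), Z))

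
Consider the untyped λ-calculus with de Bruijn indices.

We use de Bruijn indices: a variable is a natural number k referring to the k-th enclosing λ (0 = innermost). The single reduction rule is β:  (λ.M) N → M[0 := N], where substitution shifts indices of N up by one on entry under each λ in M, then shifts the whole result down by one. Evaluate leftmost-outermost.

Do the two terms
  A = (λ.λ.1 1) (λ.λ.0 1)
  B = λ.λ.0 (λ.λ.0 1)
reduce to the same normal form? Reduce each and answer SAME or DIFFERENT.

Term A:
  start: (λ.λ.1 1) (λ.λ.0 1)
  step 1: λ.(λ.λ.0 1) (λ.λ.0 1)
  step 2: λ.λ.0 (λ.λ.0 1)

Term B:
  start: λ.λ.0 (λ.λ.0 1)

Answer: SAME — A ⇓ λ.λ.0 (λ.λ.0 1), B ⇓ λ.λ.0 (λ.λ.0 1)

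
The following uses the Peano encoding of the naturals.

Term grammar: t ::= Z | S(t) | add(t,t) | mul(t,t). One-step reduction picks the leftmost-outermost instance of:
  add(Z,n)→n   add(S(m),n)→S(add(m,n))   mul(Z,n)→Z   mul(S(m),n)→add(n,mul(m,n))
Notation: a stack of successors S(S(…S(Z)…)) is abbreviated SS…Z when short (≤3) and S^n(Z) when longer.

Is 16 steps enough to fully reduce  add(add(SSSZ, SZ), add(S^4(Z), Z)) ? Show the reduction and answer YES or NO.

Answer: YES — reaches normal form S^8(Z) in 14 ≤ 16 steps

Derivation:
  start: add(add(SSSZ, SZ), add(S^4(Z), Z))
  step 1: add(S(add(SSZ, SZ)), add(S^4(Z), Z))
  step 2: S(add(add(SSZ, SZ), add(S^4(Z), Z)))
  step 3: S(add(S(add(SZ, SZ)), add(S^4(Z), Z)))
  step 4: S(S(add(add(SZ, SZ), add(S^4(Z), Z))))
  step 5: S(S(add(S(add(Z, SZ)), add(S^4(Z), Z))))
  step 6: S(S(S(add(add(Z, SZ), add(S^4(Z), Z)))))
  step 7: S(S(S(add(SZ, add(S^4(Z), Z)))))
  step 8: S(S(S(S(add(Z, add(S^4(Z), Z))))))
  step 9: S(S(S(S(add(S^4(Z), Z)))))
  step 10: S(S(S(S(S(add(SSSZ, Z))))))
  step 11: S(S(S(S(S(S(add(SSZ, Z)))))))
  step 12: S(S(S(S(S(S(S(add(SZ, Z))))))))
  step 13: S(S(S(S(S(S(S(S(add(Z, Z)))))))))
  step 14: S^8(Z)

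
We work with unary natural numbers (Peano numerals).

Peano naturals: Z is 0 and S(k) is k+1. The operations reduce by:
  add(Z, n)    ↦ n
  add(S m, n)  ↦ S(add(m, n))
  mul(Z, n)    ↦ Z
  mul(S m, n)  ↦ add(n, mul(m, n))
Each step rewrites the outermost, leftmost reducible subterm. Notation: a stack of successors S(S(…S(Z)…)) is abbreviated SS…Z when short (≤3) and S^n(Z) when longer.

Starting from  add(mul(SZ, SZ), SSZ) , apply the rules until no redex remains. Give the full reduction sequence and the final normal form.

  start: add(mul(SZ, SZ), SSZ)
  →1  add(add(SZ, mul(Z, SZ)), SSZ)
  →2  add(S(add(Z, mul(Z, SZ))), SSZ)
  →3  S(add(add(Z, mul(Z, SZ)), SSZ))
  →4  S(add(mul(Z, SZ), SSZ))
  →5  S(add(Z, SSZ))
  →6  SSSZ

Answer: normal form = SSSZ  (in 6 steps)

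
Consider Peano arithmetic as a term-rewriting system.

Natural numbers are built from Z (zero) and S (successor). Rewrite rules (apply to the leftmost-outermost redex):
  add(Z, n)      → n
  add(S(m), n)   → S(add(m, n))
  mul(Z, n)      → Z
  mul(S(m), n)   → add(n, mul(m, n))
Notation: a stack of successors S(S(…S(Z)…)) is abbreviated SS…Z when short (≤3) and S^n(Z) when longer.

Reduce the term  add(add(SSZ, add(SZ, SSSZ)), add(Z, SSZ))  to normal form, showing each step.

Answer: normal form = S^8(Z)  (in 13 steps)

Working:
  start: add(add(SSZ, add(SZ, SSSZ)), add(Z, SSZ))
  →1  add(S(add(SZ, add(SZ, SSSZ))), add(Z, SSZ))
  →2  S(add(add(SZ, add(SZ, SSSZ)), add(Z, SSZ)))
  →3  S(add(S(add(Z, add(SZ, SSSZ))), add(Z, SSZ)))
  →4  S(S(add(add(Z, add(SZ, SSSZ)), add(Z, SSZ))))
  →5  S(S(add(add(SZ, SSSZ), add(Z, SSZ))))
  →6  S(S(add(S(add(Z, SSSZ)), add(Z, SSZ))))
  →7  S(S(S(add(add(Z, SSSZ), add(Z, SSZ)))))
  →8  S(S(S(add(SSSZ, add(Z, SSZ)))))
  →9  S(S(S(S(add(SSZ, add(Z, SSZ))))))
  →10  S(S(S(S(S(add(SZ, add(Z, SSZ)))))))
  →11  S(S(S(S(S(S(add(Z, add(Z, SSZ))))))))
  →12  S(S(S(S(S(S(add(Z, SSZ)))))))
  →13  S^8(Z)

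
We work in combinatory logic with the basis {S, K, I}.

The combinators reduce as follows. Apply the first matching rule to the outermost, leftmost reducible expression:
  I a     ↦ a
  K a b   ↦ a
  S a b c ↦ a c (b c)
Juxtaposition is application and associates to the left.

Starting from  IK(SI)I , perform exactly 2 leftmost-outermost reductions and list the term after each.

Answer: after 2 steps: SI

Derivation:
  start: IK(SI)I
  step 1: K(SI)I
  step 2: SI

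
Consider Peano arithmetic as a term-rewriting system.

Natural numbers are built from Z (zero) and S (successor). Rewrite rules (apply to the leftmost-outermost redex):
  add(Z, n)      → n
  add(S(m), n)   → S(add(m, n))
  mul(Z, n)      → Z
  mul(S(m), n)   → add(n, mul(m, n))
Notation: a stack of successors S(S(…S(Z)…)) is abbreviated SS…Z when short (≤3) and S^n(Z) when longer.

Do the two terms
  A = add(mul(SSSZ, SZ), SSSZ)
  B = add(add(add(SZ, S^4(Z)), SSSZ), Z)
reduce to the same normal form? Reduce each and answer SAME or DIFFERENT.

Term A:
  start: add(mul(SSSZ, SZ), SSSZ)
  →1  add(add(SZ, mul(SSZ, SZ)), SSSZ)
  →2  add(S(add(Z, mul(SSZ, SZ))), SSSZ)
  →3  S(add(add(Z, mul(SSZ, SZ)), SSSZ))
  →4  S(add(mul(SSZ, SZ), SSSZ))
  →5  S(add(add(SZ, mul(SZ, SZ)), SSSZ))
  →6  S(add(S(add(Z, mul(SZ, SZ))), SSSZ))
  →7  S(S(add(add(Z, mul(SZ, SZ)), SSSZ)))
  →8  S(S(add(mul(SZ, SZ), SSSZ)))
  →9  S(S(add(add(SZ, mul(Z, SZ)), SSSZ)))
  →10  S(S(add(S(add(Z, mul(Z, SZ))), SSSZ)))
  →11  S(S(S(add(add(Z, mul(Z, SZ)), SSSZ))))
  →12  S(S(S(add(mul(Z, SZ), SSSZ))))
  →13  S(S(S(add(Z, SSSZ))))
  →14  S^6(Z)

Term B:
  start: add(add(add(SZ, S^4(Z)), SSSZ), Z)
  →1  add(add(S(add(Z, S^4(Z))), SSSZ), Z)
  →2  add(S(add(add(Z, S^4(Z)), SSSZ)), Z)
  →3  S(add(add(add(Z, S^4(Z)), SSSZ), Z))
  →4  S(add(add(S^4(Z), SSSZ), Z))
  →5  S(add(S(add(SSSZ, SSSZ)), Z))
  →6  S(S(add(add(SSSZ, SSSZ), Z)))
  →7  S(S(add(S(add(SSZ, SSSZ)), Z)))
  →8  S(S(S(add(add(SSZ, SSSZ), Z))))
  →9  S(S(S(add(S(add(SZ, SSSZ)), Z))))
  →10  S(S(S(S(add(add(SZ, SSSZ), Z)))))
  →11  S(S(S(S(add(S(add(Z, SSSZ)), Z)))))
  →12  S(S(S(S(S(add(add(Z, SSSZ), Z))))))
  →13  S(S(S(S(S(add(SSSZ, Z))))))
  →14  S(S(S(S(S(S(add(SSZ, Z)))))))
  →15  S(S(S(S(S(S(S(add(SZ, Z))))))))
  →16  S(S(S(S(S(S(S(S(add(Z, Z)))))))))
  →17  S^8(Z)

Answer: DIFFERENT — A ⇓ S^6(Z), B ⇓ S^8(Z)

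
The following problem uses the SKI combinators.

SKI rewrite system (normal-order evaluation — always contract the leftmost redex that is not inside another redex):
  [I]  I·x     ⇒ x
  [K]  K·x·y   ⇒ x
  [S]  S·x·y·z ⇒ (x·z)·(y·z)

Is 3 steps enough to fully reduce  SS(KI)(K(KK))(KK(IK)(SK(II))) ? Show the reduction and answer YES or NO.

Answer: NO — after 3 steps the term is KK(KI(K(KK))(KK(IK)(SK(II)))), not yet normal

Working:
  start: SS(KI)(K(KK))(KK(IK)(SK(II)))
  →1  S(K(KK))(KI(K(KK)))(KK(IK)(SK(II)))
  →2  K(KK)(KK(IK)(SK(II)))(KI(K(KK))(KK(IK)(SK(II))))
  →3  KK(KI(K(KK))(KK(IK)(SK(II))))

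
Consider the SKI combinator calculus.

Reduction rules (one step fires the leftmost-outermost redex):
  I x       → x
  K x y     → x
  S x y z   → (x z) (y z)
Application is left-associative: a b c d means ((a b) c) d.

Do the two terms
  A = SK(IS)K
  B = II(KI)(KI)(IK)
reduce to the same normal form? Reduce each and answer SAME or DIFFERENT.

Term A:
  start: SK(IS)K
  step 1: KK(ISK)
  step 2: K

Term B:
  start: II(KI)(KI)(IK)
  step 1: I(KI)(KI)(IK)
  step 2: KI(KI)(IK)
  step 3: I(IK)
  step 4: IK
  step 5: K

Answer: SAME — A ⇓ K, B ⇓ K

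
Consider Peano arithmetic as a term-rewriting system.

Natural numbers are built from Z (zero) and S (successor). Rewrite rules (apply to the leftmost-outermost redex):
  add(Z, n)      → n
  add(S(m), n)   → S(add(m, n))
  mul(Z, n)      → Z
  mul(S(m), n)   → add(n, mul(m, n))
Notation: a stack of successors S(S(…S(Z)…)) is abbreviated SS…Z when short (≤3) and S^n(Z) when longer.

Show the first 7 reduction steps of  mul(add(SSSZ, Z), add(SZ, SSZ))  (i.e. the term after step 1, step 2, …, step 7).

Answer: after 7 steps: S(S(S(add(Z, mul(add(SSZ, Z), add(SZ, SSZ))))))

Derivation:
  start: mul(add(SSSZ, Z), add(SZ, SSZ))
  [1] mul(S(add(SSZ, Z)), add(SZ, SSZ))
  [2] add(add(SZ, SSZ), mul(add(SSZ, Z), add(SZ, SSZ)))
  [3] add(S(add(Z, SSZ)), mul(add(SSZ, Z), add(SZ, SSZ)))
  [4] S(add(add(Z, SSZ), mul(add(SSZ, Z), add(SZ, SSZ))))
  [5] S(add(SSZ, mul(add(SSZ, Z), add(SZ, SSZ))))
  [6] S(S(add(SZ, mul(add(SSZ, Z), add(SZ, SSZ)))))
  [7] S(S(S(add(Z, mul(add(SSZ, Z), add(SZ, SSZ))))))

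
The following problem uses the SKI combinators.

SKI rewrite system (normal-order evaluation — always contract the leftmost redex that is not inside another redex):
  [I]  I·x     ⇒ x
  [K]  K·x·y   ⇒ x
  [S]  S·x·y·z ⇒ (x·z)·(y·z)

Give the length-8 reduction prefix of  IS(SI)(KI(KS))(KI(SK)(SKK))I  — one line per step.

Answer: after 8 steps: SKK(KI(SK)(SKK)(KI(KS)(KI(SK)(SKK))))I

Derivation:
  start: IS(SI)(KI(KS))(KI(SK)(SKK))I
  [1] S(SI)(KI(KS))(KI(SK)(SKK))I
  [2] SI(KI(SK)(SKK))(KI(KS)(KI(SK)(SKK)))I
  [3] I(KI(KS)(KI(SK)(SKK)))(KI(SK)(SKK)(KI(KS)(KI(SK)(SKK))))I
  [4] KI(KS)(KI(SK)(SKK))(KI(SK)(SKK)(KI(KS)(KI(SK)(SKK))))I
  [5] I(KI(SK)(SKK))(KI(SK)(SKK)(KI(KS)(KI(SK)(SKK))))I
  [6] KI(SK)(SKK)(KI(SK)(SKK)(KI(KS)(KI(SK)(SKK))))I
  [7] I(SKK)(KI(SK)(SKK)(KI(KS)(KI(SK)(SKK))))I
  [8] SKK(KI(SK)(SKK)(KI(KS)(KI(SK)(SKK))))I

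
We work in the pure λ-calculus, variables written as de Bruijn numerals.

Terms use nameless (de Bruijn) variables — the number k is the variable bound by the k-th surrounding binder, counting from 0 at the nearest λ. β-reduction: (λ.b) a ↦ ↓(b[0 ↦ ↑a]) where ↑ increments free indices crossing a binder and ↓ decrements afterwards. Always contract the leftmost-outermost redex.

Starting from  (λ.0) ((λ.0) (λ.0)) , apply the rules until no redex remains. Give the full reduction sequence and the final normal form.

Answer: normal form = λ.0  (in 2 steps)

Derivation:
  start: (λ.0) ((λ.0) (λ.0))
  step 1: (λ.0) (λ.0)
  step 2: λ.0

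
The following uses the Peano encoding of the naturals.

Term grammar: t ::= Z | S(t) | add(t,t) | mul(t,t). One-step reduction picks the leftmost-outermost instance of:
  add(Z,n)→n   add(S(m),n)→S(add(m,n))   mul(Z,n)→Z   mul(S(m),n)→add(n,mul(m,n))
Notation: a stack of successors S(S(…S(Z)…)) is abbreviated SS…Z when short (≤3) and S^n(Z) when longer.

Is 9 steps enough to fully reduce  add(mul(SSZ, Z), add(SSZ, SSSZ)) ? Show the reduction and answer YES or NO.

  start: add(mul(SSZ, Z), add(SSZ, SSSZ))
  [1] add(add(Z, mul(SZ, Z)), add(SSZ, SSSZ))
  [2] add(mul(SZ, Z), add(SSZ, SSSZ))
  [3] add(add(Z, mul(Z, Z)), add(SSZ, SSSZ))
  [4] add(mul(Z, Z), add(SSZ, SSSZ))
  [5] add(Z, add(SSZ, SSSZ))
  [6] add(SSZ, SSSZ)
  [7] S(add(SZ, SSSZ))
  [8] S(S(add(Z, SSSZ)))
  [9] S^5(Z)

Answer: YES — reaches normal form S^5(Z) in 9 ≤ 9 steps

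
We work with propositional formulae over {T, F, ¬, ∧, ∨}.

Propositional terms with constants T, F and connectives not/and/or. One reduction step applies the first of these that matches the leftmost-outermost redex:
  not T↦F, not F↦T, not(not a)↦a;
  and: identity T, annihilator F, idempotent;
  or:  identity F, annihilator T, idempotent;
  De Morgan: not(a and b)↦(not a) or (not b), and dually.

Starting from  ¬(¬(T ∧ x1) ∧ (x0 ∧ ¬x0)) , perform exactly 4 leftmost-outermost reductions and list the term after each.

  start: ¬(¬(T ∧ x1) ∧ (x0 ∧ ¬x0))
  step 1: ¬¬(T ∧ x1) ∨ ¬(x0 ∧ ¬x0)
  step 2: (T ∧ x1) ∨ ¬(x0 ∧ ¬x0)
  step 3: x1 ∨ ¬(x0 ∧ ¬x0)
  step 4: x1 ∨ (¬x0 ∨ ¬¬x0)

Answer: after 4 steps: x1 ∨ (¬x0 ∨ ¬¬x0)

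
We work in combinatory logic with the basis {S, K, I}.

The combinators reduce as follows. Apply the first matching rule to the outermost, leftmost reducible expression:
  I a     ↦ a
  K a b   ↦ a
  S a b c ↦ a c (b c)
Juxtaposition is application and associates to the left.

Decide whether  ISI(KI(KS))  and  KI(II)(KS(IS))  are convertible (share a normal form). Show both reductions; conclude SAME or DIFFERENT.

Answer: DIFFERENT — A ⇓ SII, B ⇓ S

Derivation:
Term A:
  start: ISI(KI(KS))
  →1  SI(KI(KS))
  →2  SII

Term B:
  start: KI(II)(KS(IS))
  →1  I(KS(IS))
  →2  KS(IS)
  →3  S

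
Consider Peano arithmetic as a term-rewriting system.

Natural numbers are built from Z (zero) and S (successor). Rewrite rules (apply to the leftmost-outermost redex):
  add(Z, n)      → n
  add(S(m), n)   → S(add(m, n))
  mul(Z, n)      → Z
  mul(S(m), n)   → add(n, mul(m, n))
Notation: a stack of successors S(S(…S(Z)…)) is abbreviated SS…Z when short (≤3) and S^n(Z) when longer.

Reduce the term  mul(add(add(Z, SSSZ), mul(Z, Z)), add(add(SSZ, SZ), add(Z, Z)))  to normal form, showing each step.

  start: mul(add(add(Z, SSSZ), mul(Z, Z)), add(add(SSZ, SZ), add(Z, Z)))
  →1  mul(add(SSSZ, mul(Z, Z)), add(add(SSZ, SZ), add(Z, Z)))
  →2  mul(S(add(SSZ, mul(Z, Z))), add(add(SSZ, SZ), add(Z, Z)))
  →3  add(add(add(SSZ, SZ), add(Z, Z)), mul(add(SSZ, mul(Z, Z)), add(add(SSZ, SZ), add(Z, Z))))
  →4  add(add(S(add(SZ, SZ)), add(Z, Z)), mul(add(SSZ, mul(Z, Z)), add(add(SSZ, SZ), add(Z, Z))))
  →5  add(S(add(add(SZ, SZ), add(Z, Z))), mul(add(SSZ, mul(Z, Z)), add(add(SSZ, SZ), add(Z, Z))))
  →6  S(add(add(add(SZ, SZ), add(Z, Z)), mul(add(SSZ, mul(Z, Z)), add(add(SSZ, SZ), add(Z, Z)))))
  →7  S(add(add(S(add(Z, SZ)), add(Z, Z)), mul(add(SSZ, mul(Z, Z)), add(add(SSZ, SZ), add(Z, Z)))))
  →8  S(add(S(add(add(Z, SZ), add(Z, Z))), mul(add(SSZ, mul(Z, Z)), add(add(SSZ, SZ), add(Z, Z)))))
  →9  S(S(add(add(add(Z, SZ), add(Z, Z)), mul(add(SSZ, mul(Z, Z)), add(add(SSZ, SZ), add(Z, Z))))))
  →10  S(S(add(add(SZ, add(Z, Z)), mul(add(SSZ, mul(Z, Z)), add(add(SSZ, SZ), add(Z, Z))))))
  →11  S(S(add(S(add(Z, add(Z, Z))), mul(add(SSZ, mul(Z, Z)), add(add(SSZ, SZ), add(Z, Z))))))
  →12  S(S(S(add(add(Z, add(Z, Z)), mul(add(SSZ, mul(Z, Z)), add(add(SSZ, SZ), add(Z, Z)))))))
  →13  S(S(S(add(add(Z, Z), mul(add(SSZ, mul(Z, Z)), add(add(SSZ, SZ), add(Z, Z)))))))
  →14  S(S(S(add(Z, mul(add(SSZ, mul(Z, Z)), add(add(SSZ, SZ), add(Z, Z)))))))
  →15  S(S(S(mul(add(SSZ, mul(Z, Z)), add(add(SSZ, SZ), add(Z, Z))))))
  →16  S(S(S(mul(S(add(SZ, mul(Z, Z))), add(add(SSZ, SZ), add(Z, Z))))))
  →17  S(S(S(add(add(add(SSZ, SZ), add(Z, Z)), mul(add(SZ, mul(Z, Z)), add(add(SSZ, SZ), add(Z, Z)))))))
  →18  S(S(S(add(add(S(add(SZ, SZ)), add(Z, Z)), mul(add(SZ, mul(Z, Z)), add(add(SSZ, SZ), add(Z, Z)))))))
  →19  S(S(S(add(S(add(add(SZ, SZ), add(Z, Z))), mul(add(SZ, mul(Z, Z)), add(add(SSZ, SZ), add(Z, Z)))))))
  →20  S(S(S(S(add(add(add(SZ, SZ), add(Z, Z)), mul(add(SZ, mul(Z, Z)), add(add(SSZ, SZ), add(Z, Z))))))))
  →21  S(S(S(S(add(add(S(add(Z, SZ)), add(Z, Z)), mul(add(SZ, mul(Z, Z)), add(add(SSZ, SZ), add(Z, Z))))))))
  →22  S(S(S(S(add(S(add(add(Z, SZ), add(Z, Z))), mul(add(SZ, mul(Z, Z)), add(add(SSZ, SZ), add(Z, Z))))))))
  →23  S(S(S(S(S(add(add(add(Z, SZ), add(Z, Z)), mul(add(SZ, mul(Z, Z)), add(add(SSZ, SZ), add(Z, Z)))))))))
  →24  S(S(S(S(S(add(add(SZ, add(Z, Z)), mul(add(SZ, mul(Z, Z)), add(add(SSZ, SZ), add(Z, Z)))))))))
  →25  S(S(S(S(S(add(S(add(Z, add(Z, Z))), mul(add(SZ, mul(Z, Z)), add(add(SSZ, SZ), add(Z, Z)))))))))
  →26  S(S(S(S(S(S(add(add(Z, add(Z, Z)), mul(add(SZ, mul(Z, Z)), add(add(SSZ, SZ), add(Z, Z))))))))))
  →27  S(S(S(S(S(S(add(add(Z, Z), mul(add(SZ, mul(Z, Z)), add(add(SSZ, SZ), add(Z, Z))))))))))
  →28  S(S(S(S(S(S(add(Z, mul(add(SZ, mul(Z, Z)), add(add(SSZ, SZ), add(Z, Z))))))))))
  →29  S(S(S(S(S(S(mul(add(SZ, mul(Z, Z)), add(add(SSZ, SZ), add(Z, Z)))))))))
  →30  S(S(S(S(S(S(mul(S(add(Z, mul(Z, Z))), add(add(SSZ, SZ), add(Z, Z)))))))))
  →31  S(S(S(S(S(S(add(add(add(SSZ, SZ), add(Z, Z)), mul(add(Z, mul(Z, Z)), add(add(SSZ, SZ), add(Z, Z))))))))))
  →32  S(S(S(S(S(S(add(add(S(add(SZ, SZ)), add(Z, Z)), mul(add(Z, mul(Z, Z)), add(add(SSZ, SZ), add(Z, Z))))))))))
  →33  S(S(S(S(S(S(add(S(add(add(SZ, SZ), add(Z, Z))), mul(add(Z, mul(Z, Z)), add(add(SSZ, SZ), add(Z, Z))))))))))
  →34  S(S(S(S(S(S(S(add(add(add(SZ, SZ), add(Z, Z)), mul(add(Z, mul(Z, Z)), add(add(SSZ, SZ), add(Z, Z)))))))))))
  →35  S(S(S(S(S(S(S(add(add(S(add(Z, SZ)), add(Z, Z)), mul(add(Z, mul(Z, Z)), add(add(SSZ, SZ), add(Z, Z)))))))))))
  →36  S(S(S(S(S(S(S(add(S(add(add(Z, SZ), add(Z, Z))), mul(add(Z, mul(Z, Z)), add(add(SSZ, SZ), add(Z, Z)))))))))))
  →37  S(S(S(S(S(S(S(S(add(add(add(Z, SZ), add(Z, Z)), mul(add(Z, mul(Z, Z)), add(add(SSZ, SZ), add(Z, Z))))))))))))
  →38  S(S(S(S(S(S(S(S(add(add(SZ, add(Z, Z)), mul(add(Z, mul(Z, Z)), add(add(SSZ, SZ), add(Z, Z))))))))))))
  →39  S(S(S(S(S(S(S(S(add(S(add(Z, add(Z, Z))), mul(add(Z, mul(Z, Z)), add(add(SSZ, SZ), add(Z, Z))))))))))))
  →40  S(S(S(S(S(S(S(S(S(add(add(Z, add(Z, Z)), mul(add(Z, mul(Z, Z)), add(add(SSZ, SZ), add(Z, Z)))))))))))))
  →41  S(S(S(S(S(S(S(S(S(add(add(Z, Z), mul(add(Z, mul(Z, Z)), add(add(SSZ, SZ), add(Z, Z)))))))))))))
  →42  S(S(S(S(S(S(S(S(S(add(Z, mul(add(Z, mul(Z, Z)), add(add(SSZ, SZ), add(Z, Z)))))))))))))
  →43  S(S(S(S(S(S(S(S(S(mul(add(Z, mul(Z, Z)), add(add(SSZ, SZ), add(Z, Z))))))))))))
  →44  S(S(S(S(S(S(S(S(S(mul(mul(Z, Z), add(add(SSZ, SZ), add(Z, Z))))))))))))
  →45  S(S(S(S(S(S(S(S(S(mul(Z, add(add(SSZ, SZ), add(Z, Z))))))))))))
  →46  S^9(Z)

Answer: normal form = S^9(Z)  (in 46 steps)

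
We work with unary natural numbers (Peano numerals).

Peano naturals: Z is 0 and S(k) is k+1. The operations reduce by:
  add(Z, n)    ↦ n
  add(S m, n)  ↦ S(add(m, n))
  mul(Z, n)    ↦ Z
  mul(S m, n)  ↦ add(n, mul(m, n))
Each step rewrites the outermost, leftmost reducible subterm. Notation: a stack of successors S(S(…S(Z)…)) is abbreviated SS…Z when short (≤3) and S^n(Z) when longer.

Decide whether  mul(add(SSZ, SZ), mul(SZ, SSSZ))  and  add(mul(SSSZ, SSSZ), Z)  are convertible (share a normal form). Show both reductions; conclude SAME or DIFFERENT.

Answer: SAME — A ⇓ S^9(Z), B ⇓ S^9(Z)

Reduction:
Term A:
  start: mul(add(SSZ, SZ), mul(SZ, SSSZ))
  step 1: mul(S(add(SZ, SZ)), mul(SZ, SSSZ))
  step 2: add(mul(SZ, SSSZ), mul(add(SZ, SZ), mul(SZ, SSSZ)))
  step 3: add(add(SSSZ, mul(Z, SSSZ)), mul(add(SZ, SZ), mul(SZ, SSSZ)))
  step 4: add(S(add(SSZ, mul(Z, SSSZ))), mul(add(SZ, SZ), mul(SZ, SSSZ)))
  step 5: S(add(add(SSZ, mul(Z, SSSZ)), mul(add(SZ, SZ), mul(SZ, SSSZ))))
  step 6: S(add(S(add(SZ, mul(Z, SSSZ))), mul(add(SZ, SZ), mul(SZ, SSSZ))))
  step 7: S(S(add(add(SZ, mul(Z, SSSZ)), mul(add(SZ, SZ), mul(SZ, SSSZ)))))
  step 8: S(S(add(S(add(Z, mul(Z, SSSZ))), mul(add(SZ, SZ), mul(SZ, SSSZ)))))
  step 9: S(S(S(add(add(Z, mul(Z, SSSZ)), mul(add(SZ, SZ), mul(SZ, SSSZ))))))
  step 10: S(S(S(add(mul(Z, SSSZ), mul(add(SZ, SZ), mul(SZ, SSSZ))))))
  step 11: S(S(S(add(Z, mul(add(SZ, SZ), mul(SZ, SSSZ))))))
  step 12: S(S(S(mul(add(SZ, SZ), mul(SZ, SSSZ)))))
  step 13: S(S(S(mul(S(add(Z, SZ)), mul(SZ, SSSZ)))))
  step 14: S(S(S(add(mul(SZ, SSSZ), mul(add(Z, SZ), mul(SZ, SSSZ))))))
  step 15: S(S(S(add(add(SSSZ, mul(Z, SSSZ)), mul(add(Z, SZ), mul(SZ, SSSZ))))))
  step 16: S(S(S(add(S(add(SSZ, mul(Z, SSSZ))), mul(add(Z, SZ), mul(SZ, SSSZ))))))
  step 17: S(S(S(S(add(add(SSZ, mul(Z, SSSZ)), mul(add(Z, SZ), mul(SZ, SSSZ)))))))
  step 18: S(S(S(S(add(S(add(SZ, mul(Z, SSSZ))), mul(add(Z, SZ), mul(SZ, SSSZ)))))))
  step 19: S(S(S(S(S(add(add(SZ, mul(Z, SSSZ)), mul(add(Z, SZ), mul(SZ, SSSZ))))))))
  step 20: S(S(S(S(S(add(S(add(Z, mul(Z, SSSZ))), mul(add(Z, SZ), mul(SZ, SSSZ))))))))
  step 21: S(S(S(S(S(S(add(add(Z, mul(Z, SSSZ)), mul(add(Z, SZ), mul(SZ, SSSZ)))))))))
  step 22: S(S(S(S(S(S(add(mul(Z, SSSZ), mul(add(Z, SZ), mul(SZ, SSSZ)))))))))
  step 23: S(S(S(S(S(S(add(Z, mul(add(Z, SZ), mul(SZ, SSSZ)))))))))
  step 24: S(S(S(S(S(S(mul(add(Z, SZ), mul(SZ, SSSZ))))))))
  step 25: S(S(S(S(S(S(mul(SZ, mul(SZ, SSSZ))))))))
  step 26: S(S(S(S(S(S(add(mul(SZ, SSSZ), mul(Z, mul(SZ, SSSZ)))))))))
  step 27: S(S(S(S(S(S(add(add(SSSZ, mul(Z, SSSZ)), mul(Z, mul(SZ, SSSZ)))))))))
  step 28: S(S(S(S(S(S(add(S(add(SSZ, mul(Z, SSSZ))), mul(Z, mul(SZ, SSSZ)))))))))
  step 29: S(S(S(S(S(S(S(add(add(SSZ, mul(Z, SSSZ)), mul(Z, mul(SZ, SSSZ))))))))))
  step 30: S(S(S(S(S(S(S(add(S(add(SZ, mul(Z, SSSZ))), mul(Z, mul(SZ, SSSZ))))))))))
  step 31: S(S(S(S(S(S(S(S(add(add(SZ, mul(Z, SSSZ)), mul(Z, mul(SZ, SSSZ)))))))))))
  step 32: S(S(S(S(S(S(S(S(add(S(add(Z, mul(Z, SSSZ))), mul(Z, mul(SZ, SSSZ)))))))))))
  step 33: S(S(S(S(S(S(S(S(S(add(add(Z, mul(Z, SSSZ)), mul(Z, mul(SZ, SSSZ))))))))))))
  step 34: S(S(S(S(S(S(S(S(S(add(mul(Z, SSSZ), mul(Z, mul(SZ, SSSZ))))))))))))
  step 35: S(S(S(S(S(S(S(S(S(add(Z, mul(Z, mul(SZ, SSSZ))))))))))))
  step 36: S(S(S(S(S(S(S(S(S(mul(Z, mul(SZ, SSSZ)))))))))))
  step 37: S^9(Z)

Term B:
  start: add(mul(SSSZ, SSSZ), Z)
  step 1: add(add(SSSZ, mul(SSZ, SSSZ)), Z)
  step 2: add(S(add(SSZ, mul(SSZ, SSSZ))), Z)
  step 3: S(add(add(SSZ, mul(SSZ, SSSZ)), Z))
  step 4: S(add(S(add(SZ, mul(SSZ, SSSZ))), Z))
  step 5: S(S(add(add(SZ, mul(SSZ, SSSZ)), Z)))
  step 6: S(S(add(S(add(Z, mul(SSZ, SSSZ))), Z)))
  step 7: S(S(S(add(add(Z, mul(SSZ, SSSZ)), Z))))
  step 8: S(S(S(add(mul(SSZ, SSSZ), Z))))
  step 9: S(S(S(add(add(SSSZ, mul(SZ, SSSZ)), Z))))
  step 10: S(S(S(add(S(add(SSZ, mul(SZ, SSSZ))), Z))))
  step 11: S(S(S(S(add(add(SSZ, mul(SZ, SSSZ)), Z)))))
  step 12: S(S(S(S(add(S(add(SZ, mul(SZ, SSSZ))), Z)))))
  step 13: S(S(S(S(S(add(add(SZ, mul(SZ, SSSZ)), Z))))))
  step 14: S(S(S(S(S(add(S(add(Z, mul(SZ, SSSZ))), Z))))))
  step 15: S(S(S(S(S(S(add(add(Z, mul(SZ, SSSZ)), Z)))))))
  step 16: S(S(S(S(S(S(add(mul(SZ, SSSZ), Z)))))))
  step 17: S(S(S(S(S(S(add(add(SSSZ, mul(Z, SSSZ)), Z)))))))
  step 18: S(S(S(S(S(S(add(S(add(SSZ, mul(Z, SSSZ))), Z)))))))
  step 19: S(S(S(S(S(S(S(add(add(SSZ, mul(Z, SSSZ)), Z))))))))
  step 20: S(S(S(S(S(S(S(add(S(add(SZ, mul(Z, SSSZ))), Z))))))))
  step 21: S(S(S(S(S(S(S(S(add(add(SZ, mul(Z, SSSZ)), Z)))))))))
  step 22: S(S(S(S(S(S(S(S(add(S(add(Z, mul(Z, SSSZ))), Z)))))))))
  step 23: S(S(S(S(S(S(S(S(S(add(add(Z, mul(Z, SSSZ)), Z))))))))))
  step 24: S(S(S(S(S(S(S(S(S(add(mul(Z, SSSZ), Z))))))))))
  step 25: S(S(S(S(S(S(S(S(S(add(Z, Z))))))))))
  step 26: S^9(Z)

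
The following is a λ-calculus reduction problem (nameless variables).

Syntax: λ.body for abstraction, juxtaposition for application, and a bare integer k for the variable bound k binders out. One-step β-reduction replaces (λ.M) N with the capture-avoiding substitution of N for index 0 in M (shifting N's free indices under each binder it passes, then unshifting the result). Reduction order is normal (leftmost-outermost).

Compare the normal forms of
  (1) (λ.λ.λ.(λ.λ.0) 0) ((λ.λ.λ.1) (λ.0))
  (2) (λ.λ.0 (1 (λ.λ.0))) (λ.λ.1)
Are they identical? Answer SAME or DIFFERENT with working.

Term A:
  start: (λ.λ.λ.(λ.λ.0) 0) ((λ.λ.λ.1) (λ.0))
  [1] λ.λ.(λ.λ.0) 0
  [2] λ.λ.λ.0

Term B:
  start: (λ.λ.0 (1 (λ.λ.0))) (λ.λ.1)
  [1] λ.0 ((λ.λ.1) (λ.λ.0))
  [2] λ.0 (λ.λ.λ.0)

Answer: DIFFERENT — A ⇓ λ.λ.λ.0, B ⇓ λ.0 (λ.λ.λ.0)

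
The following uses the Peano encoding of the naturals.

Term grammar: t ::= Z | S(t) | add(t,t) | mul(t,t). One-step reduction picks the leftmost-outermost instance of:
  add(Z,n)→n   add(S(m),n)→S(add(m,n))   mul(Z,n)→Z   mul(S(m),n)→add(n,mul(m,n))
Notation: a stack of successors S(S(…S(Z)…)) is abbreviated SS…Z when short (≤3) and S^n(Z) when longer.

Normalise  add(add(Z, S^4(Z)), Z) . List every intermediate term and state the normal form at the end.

Answer: normal form = S^4(Z)  (in 6 steps)

Reduction:
  start: add(add(Z, S^4(Z)), Z)
  step 1: add(S^4(Z), Z)
  step 2: S(add(SSSZ, Z))
  step 3: S(S(add(SSZ, Z)))
  step 4: S(S(S(add(SZ, Z))))
  step 5: S(S(S(S(add(Z, Z)))))
  step 6: S^4(Z)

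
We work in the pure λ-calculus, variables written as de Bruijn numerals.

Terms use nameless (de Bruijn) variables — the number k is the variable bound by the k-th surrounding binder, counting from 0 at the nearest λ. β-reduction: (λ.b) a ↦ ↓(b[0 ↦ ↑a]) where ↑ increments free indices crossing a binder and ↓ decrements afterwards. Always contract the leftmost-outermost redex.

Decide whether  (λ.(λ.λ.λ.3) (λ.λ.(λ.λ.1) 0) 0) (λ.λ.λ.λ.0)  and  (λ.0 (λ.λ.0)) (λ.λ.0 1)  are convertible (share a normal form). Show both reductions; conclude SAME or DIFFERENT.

Answer: DIFFERENT — A ⇓ λ.λ.λ.λ.λ.0, B ⇓ λ.0 (λ.λ.0)

Derivation:
Term A:
  start: (λ.(λ.λ.λ.3) (λ.λ.(λ.λ.1) 0) 0) (λ.λ.λ.λ.0)
  step 1: (λ.λ.λ.λ.λ.λ.λ.0) (λ.λ.(λ.λ.1) 0) (λ.λ.λ.λ.0)
  step 2: (λ.λ.λ.λ.λ.λ.0) (λ.λ.λ.λ.0)
  step 3: λ.λ.λ.λ.λ.0

Term B:
  start: (λ.0 (λ.λ.0)) (λ.λ.0 1)
  step 1: (λ.λ.0 1) (λ.λ.0)
  step 2: λ.0 (λ.λ.0)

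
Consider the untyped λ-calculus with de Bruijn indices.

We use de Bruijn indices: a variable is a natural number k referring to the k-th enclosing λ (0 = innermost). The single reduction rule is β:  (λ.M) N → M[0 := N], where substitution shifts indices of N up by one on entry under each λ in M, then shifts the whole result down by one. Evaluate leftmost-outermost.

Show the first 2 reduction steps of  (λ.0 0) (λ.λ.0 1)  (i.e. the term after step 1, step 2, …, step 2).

  start: (λ.0 0) (λ.λ.0 1)
  step 1: (λ.λ.0 1) (λ.λ.0 1)
  step 2: λ.0 (λ.λ.0 1)

Answer: after 2 steps: λ.0 (λ.λ.0 1)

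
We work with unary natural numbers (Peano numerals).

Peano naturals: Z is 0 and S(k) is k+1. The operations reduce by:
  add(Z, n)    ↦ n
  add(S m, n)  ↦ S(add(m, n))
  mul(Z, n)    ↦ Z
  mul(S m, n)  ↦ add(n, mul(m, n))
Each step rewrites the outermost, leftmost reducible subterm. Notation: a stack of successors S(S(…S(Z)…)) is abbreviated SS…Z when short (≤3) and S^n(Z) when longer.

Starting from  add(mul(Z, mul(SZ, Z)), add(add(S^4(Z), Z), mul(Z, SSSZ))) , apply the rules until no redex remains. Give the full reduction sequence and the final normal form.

Answer: normal form = S^4(Z)  (in 13 steps)

Reduction:
  start: add(mul(Z, mul(SZ, Z)), add(add(S^4(Z), Z), mul(Z, SSSZ)))
  →1  add(Z, add(add(S^4(Z), Z), mul(Z, SSSZ)))
  →2  add(add(S^4(Z), Z), mul(Z, SSSZ))
  →3  add(S(add(SSSZ, Z)), mul(Z, SSSZ))
  →4  S(add(add(SSSZ, Z), mul(Z, SSSZ)))
  →5  S(add(S(add(SSZ, Z)), mul(Z, SSSZ)))
  →6  S(S(add(add(SSZ, Z), mul(Z, SSSZ))))
  →7  S(S(add(S(add(SZ, Z)), mul(Z, SSSZ))))
  →8  S(S(S(add(add(SZ, Z), mul(Z, SSSZ)))))
  →9  S(S(S(add(S(add(Z, Z)), mul(Z, SSSZ)))))
  →10  S(S(S(S(add(add(Z, Z), mul(Z, SSSZ))))))
  →11  S(S(S(S(add(Z, mul(Z, SSSZ))))))
  →12  S(S(S(S(mul(Z, SSSZ)))))
  →13  S^4(Z)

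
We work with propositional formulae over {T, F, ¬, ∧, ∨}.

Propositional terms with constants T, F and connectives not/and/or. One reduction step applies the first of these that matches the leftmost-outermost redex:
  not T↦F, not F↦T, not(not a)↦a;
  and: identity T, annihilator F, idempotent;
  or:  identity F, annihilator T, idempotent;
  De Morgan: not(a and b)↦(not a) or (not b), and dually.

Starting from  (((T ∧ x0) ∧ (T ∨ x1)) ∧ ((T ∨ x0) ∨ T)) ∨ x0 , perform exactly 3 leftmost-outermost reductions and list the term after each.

  start: (((T ∧ x0) ∧ (T ∨ x1)) ∧ ((T ∨ x0) ∨ T)) ∨ x0
  →1  ((x0 ∧ (T ∨ x1)) ∧ ((T ∨ x0) ∨ T)) ∨ x0
  →2  ((x0 ∧ T) ∧ ((T ∨ x0) ∨ T)) ∨ x0
  →3  (x0 ∧ ((T ∨ x0) ∨ T)) ∨ x0

Answer: after 3 steps: (x0 ∧ ((T ∨ x0) ∨ T)) ∨ x0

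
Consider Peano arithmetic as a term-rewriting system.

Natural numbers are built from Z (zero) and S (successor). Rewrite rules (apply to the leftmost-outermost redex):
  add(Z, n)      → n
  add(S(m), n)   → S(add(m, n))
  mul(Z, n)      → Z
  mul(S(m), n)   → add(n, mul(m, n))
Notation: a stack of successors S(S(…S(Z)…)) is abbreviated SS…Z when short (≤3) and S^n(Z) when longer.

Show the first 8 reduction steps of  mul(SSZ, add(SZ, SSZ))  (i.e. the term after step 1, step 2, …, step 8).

  start: mul(SSZ, add(SZ, SSZ))
  [1] add(add(SZ, SSZ), mul(SZ, add(SZ, SSZ)))
  [2] add(S(add(Z, SSZ)), mul(SZ, add(SZ, SSZ)))
  [3] S(add(add(Z, SSZ), mul(SZ, add(SZ, SSZ))))
  [4] S(add(SSZ, mul(SZ, add(SZ, SSZ))))
  [5] S(S(add(SZ, mul(SZ, add(SZ, SSZ)))))
  [6] S(S(S(add(Z, mul(SZ, add(SZ, SSZ))))))
  [7] S(S(S(mul(SZ, add(SZ, SSZ)))))
  [8] S(S(S(add(add(SZ, SSZ), mul(Z, add(SZ, SSZ))))))

Answer: after 8 steps: S(S(S(add(add(SZ, SSZ), mul(Z, add(SZ, SSZ))))))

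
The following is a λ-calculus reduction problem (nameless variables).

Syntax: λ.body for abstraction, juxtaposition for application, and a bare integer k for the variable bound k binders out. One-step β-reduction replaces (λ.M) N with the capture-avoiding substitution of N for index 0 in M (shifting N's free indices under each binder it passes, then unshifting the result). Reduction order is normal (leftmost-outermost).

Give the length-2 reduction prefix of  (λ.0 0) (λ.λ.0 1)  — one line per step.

  start: (λ.0 0) (λ.λ.0 1)
  →1  (λ.λ.0 1) (λ.λ.0 1)
  →2  λ.0 (λ.λ.0 1)

Answer: after 2 steps: λ.0 (λ.λ.0 1)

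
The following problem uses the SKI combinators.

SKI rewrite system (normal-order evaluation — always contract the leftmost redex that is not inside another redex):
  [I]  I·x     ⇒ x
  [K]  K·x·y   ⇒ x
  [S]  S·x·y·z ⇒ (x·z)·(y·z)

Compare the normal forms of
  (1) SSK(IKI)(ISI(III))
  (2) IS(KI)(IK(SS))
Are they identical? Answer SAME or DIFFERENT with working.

Term A:
  start: SSK(IKI)(ISI(III))
  [1] S(IKI)(K(IKI))(ISI(III))
  [2] IKI(ISI(III))(K(IKI)(ISI(III)))
  [3] KI(ISI(III))(K(IKI)(ISI(III)))
  [4] I(K(IKI)(ISI(III)))
  [5] K(IKI)(ISI(III))
  [6] IKI
  [7] KI

Term B:
  start: IS(KI)(IK(SS))
  [1] S(KI)(IK(SS))
  [2] S(KI)(K(SS))

Answer: DIFFERENT — A ⇓ KI, B ⇓ S(KI)(K(SS))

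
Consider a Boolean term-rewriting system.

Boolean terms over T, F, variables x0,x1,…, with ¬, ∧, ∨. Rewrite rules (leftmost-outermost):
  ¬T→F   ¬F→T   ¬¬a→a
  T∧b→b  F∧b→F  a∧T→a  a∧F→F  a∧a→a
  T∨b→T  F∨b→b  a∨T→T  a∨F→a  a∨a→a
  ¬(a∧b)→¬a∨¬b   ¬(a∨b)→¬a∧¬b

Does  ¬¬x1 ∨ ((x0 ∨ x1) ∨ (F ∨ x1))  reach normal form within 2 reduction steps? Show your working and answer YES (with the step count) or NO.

Answer: YES — reaches normal form x1 ∨ ((x0 ∨ x1) ∨ x1) in 2 ≤ 2 steps

Reduction:
  start: ¬¬x1 ∨ ((x0 ∨ x1) ∨ (F ∨ x1))
  →1  x1 ∨ ((x0 ∨ x1) ∨ (F ∨ x1))
  →2  x1 ∨ ((x0 ∨ x1) ∨ x1)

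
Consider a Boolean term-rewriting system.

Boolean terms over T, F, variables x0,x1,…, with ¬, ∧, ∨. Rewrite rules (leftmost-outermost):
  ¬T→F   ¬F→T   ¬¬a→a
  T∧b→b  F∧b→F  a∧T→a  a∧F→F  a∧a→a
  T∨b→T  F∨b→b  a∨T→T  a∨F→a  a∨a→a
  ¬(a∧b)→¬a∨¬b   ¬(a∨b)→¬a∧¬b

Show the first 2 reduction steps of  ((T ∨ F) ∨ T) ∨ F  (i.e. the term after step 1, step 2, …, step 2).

  start: ((T ∨ F) ∨ T) ∨ F
  [1] (T ∨ F) ∨ T
  [2] T

Answer: after 2 steps: T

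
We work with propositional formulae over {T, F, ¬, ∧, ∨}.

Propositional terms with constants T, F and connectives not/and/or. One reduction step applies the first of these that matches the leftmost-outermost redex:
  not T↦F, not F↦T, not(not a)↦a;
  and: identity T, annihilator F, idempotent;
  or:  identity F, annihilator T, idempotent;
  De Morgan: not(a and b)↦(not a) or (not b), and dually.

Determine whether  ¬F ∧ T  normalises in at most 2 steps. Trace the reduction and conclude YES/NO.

  start: ¬F ∧ T
  [1] ¬F
  [2] T

Answer: YES — reaches normal form T in 2 ≤ 2 steps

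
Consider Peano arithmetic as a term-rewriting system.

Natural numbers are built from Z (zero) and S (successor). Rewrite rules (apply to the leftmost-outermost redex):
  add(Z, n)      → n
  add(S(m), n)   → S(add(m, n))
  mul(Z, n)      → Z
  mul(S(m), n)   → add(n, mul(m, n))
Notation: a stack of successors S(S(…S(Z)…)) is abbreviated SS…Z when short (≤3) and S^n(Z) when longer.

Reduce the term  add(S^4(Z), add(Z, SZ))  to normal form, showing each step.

Answer: normal form = S^5(Z)  (in 6 steps)

Reduction:
  start: add(S^4(Z), add(Z, SZ))
  step 1: S(add(SSSZ, add(Z, SZ)))
  step 2: S(S(add(SSZ, add(Z, SZ))))
  step 3: S(S(S(add(SZ, add(Z, SZ)))))
  step 4: S(S(S(S(add(Z, add(Z, SZ))))))
  step 5: S(S(S(S(add(Z, SZ)))))
  step 6: S^5(Z)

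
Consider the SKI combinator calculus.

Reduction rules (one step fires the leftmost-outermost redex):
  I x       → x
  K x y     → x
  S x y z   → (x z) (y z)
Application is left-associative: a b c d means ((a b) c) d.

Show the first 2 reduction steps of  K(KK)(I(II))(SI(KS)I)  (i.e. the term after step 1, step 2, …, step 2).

Answer: after 2 steps: K

Derivation:
  start: K(KK)(I(II))(SI(KS)I)
  step 1: KK(SI(KS)I)
  step 2: K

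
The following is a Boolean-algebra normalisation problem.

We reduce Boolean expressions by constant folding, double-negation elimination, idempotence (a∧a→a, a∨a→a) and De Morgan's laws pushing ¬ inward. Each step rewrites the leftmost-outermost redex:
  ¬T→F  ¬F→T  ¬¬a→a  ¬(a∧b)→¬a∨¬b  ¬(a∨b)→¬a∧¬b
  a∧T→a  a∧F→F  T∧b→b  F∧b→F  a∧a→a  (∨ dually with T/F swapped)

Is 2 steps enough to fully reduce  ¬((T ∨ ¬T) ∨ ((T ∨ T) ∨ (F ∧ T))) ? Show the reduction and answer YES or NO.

Answer: NO — after 2 steps the term is (¬T ∧ ¬¬T) ∧ ¬((T ∨ T) ∨ (F ∧ T)), not yet normal

Derivation:
  start: ¬((T ∨ ¬T) ∨ ((T ∨ T) ∨ (F ∧ T)))
  →1  ¬(T ∨ ¬T) ∧ ¬((T ∨ T) ∨ (F ∧ T))
  →2  (¬T ∧ ¬¬T) ∧ ¬((T ∨ T) ∨ (F ∧ T))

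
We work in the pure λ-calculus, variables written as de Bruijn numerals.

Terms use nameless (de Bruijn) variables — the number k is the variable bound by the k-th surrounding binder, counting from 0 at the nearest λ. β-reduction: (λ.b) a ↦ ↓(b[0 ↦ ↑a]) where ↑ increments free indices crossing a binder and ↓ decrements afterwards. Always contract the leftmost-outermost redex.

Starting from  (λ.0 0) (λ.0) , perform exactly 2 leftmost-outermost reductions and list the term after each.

Answer: after 2 steps: λ.0

Reduction:
  start: (λ.0 0) (λ.0)
  →1  (λ.0) (λ.0)
  →2  λ.0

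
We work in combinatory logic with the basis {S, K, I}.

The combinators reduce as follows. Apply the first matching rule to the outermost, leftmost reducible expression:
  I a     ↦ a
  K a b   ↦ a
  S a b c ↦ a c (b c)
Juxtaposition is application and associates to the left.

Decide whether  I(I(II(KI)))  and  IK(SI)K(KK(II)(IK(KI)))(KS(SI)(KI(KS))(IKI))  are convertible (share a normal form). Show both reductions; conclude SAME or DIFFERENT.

Term A:
  start: I(I(II(KI)))
  step 1: I(II(KI))
  step 2: II(KI)
  step 3: I(KI)
  step 4: KI

Term B:
  start: IK(SI)K(KK(II)(IK(KI)))(KS(SI)(KI(KS))(IKI))
  step 1: K(SI)K(KK(II)(IK(KI)))(KS(SI)(KI(KS))(IKI))
  step 2: SI(KK(II)(IK(KI)))(KS(SI)(KI(KS))(IKI))
  step 3: I(KS(SI)(KI(KS))(IKI))(KK(II)(IK(KI))(KS(SI)(KI(KS))(IKI)))
  step 4: KS(SI)(KI(KS))(IKI)(KK(II)(IK(KI))(KS(SI)(KI(KS))(IKI)))
  step 5: S(KI(KS))(IKI)(KK(II)(IK(KI))(KS(SI)(KI(KS))(IKI)))
  step 6: KI(KS)(KK(II)(IK(KI))(KS(SI)(KI(KS))(IKI)))(IKI(KK(II)(IK(KI))(KS(SI)(KI(KS))(IKI))))
  step 7: I(KK(II)(IK(KI))(KS(SI)(KI(KS))(IKI)))(IKI(KK(II)(IK(KI))(KS(SI)(KI(KS))(IKI))))
  step 8: KK(II)(IK(KI))(KS(SI)(KI(KS))(IKI))(IKI(KK(II)(IK(KI))(KS(SI)(KI(KS))(IKI))))
  step 9: K(IK(KI))(KS(SI)(KI(KS))(IKI))(IKI(KK(II)(IK(KI))(KS(SI)(KI(KS))(IKI))))
  step 10: IK(KI)(IKI(KK(II)(IK(KI))(KS(SI)(KI(KS))(IKI))))
  step 11: K(KI)(IKI(KK(II)(IK(KI))(KS(SI)(KI(KS))(IKI))))
  step 12: KI

Answer: SAME — A ⇓ KI, B ⇓ KI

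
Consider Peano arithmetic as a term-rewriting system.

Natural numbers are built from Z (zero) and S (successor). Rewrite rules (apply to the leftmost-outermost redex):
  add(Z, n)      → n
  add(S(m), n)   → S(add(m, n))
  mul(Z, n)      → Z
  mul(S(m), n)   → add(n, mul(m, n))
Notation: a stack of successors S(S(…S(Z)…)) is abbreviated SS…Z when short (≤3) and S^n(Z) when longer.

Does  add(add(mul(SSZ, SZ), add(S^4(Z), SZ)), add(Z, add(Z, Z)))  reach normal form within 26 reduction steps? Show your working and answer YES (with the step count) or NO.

  start: add(add(mul(SSZ, SZ), add(S^4(Z), SZ)), add(Z, add(Z, Z)))
  →1  add(add(add(SZ, mul(SZ, SZ)), add(S^4(Z), SZ)), add(Z, add(Z, Z)))
  →2  add(add(S(add(Z, mul(SZ, SZ))), add(S^4(Z), SZ)), add(Z, add(Z, Z)))
  →3  add(S(add(add(Z, mul(SZ, SZ)), add(S^4(Z), SZ))), add(Z, add(Z, Z)))
  →4  S(add(add(add(Z, mul(SZ, SZ)), add(S^4(Z), SZ)), add(Z, add(Z, Z))))
  →5  S(add(add(mul(SZ, SZ), add(S^4(Z), SZ)), add(Z, add(Z, Z))))
  →6  S(add(add(add(SZ, mul(Z, SZ)), add(S^4(Z), SZ)), add(Z, add(Z, Z))))
  →7  S(add(add(S(add(Z, mul(Z, SZ))), add(S^4(Z), SZ)), add(Z, add(Z, Z))))
  →8  S(add(S(add(add(Z, mul(Z, SZ)), add(S^4(Z), SZ))), add(Z, add(Z, Z))))
  →9  S(S(add(add(add(Z, mul(Z, SZ)), add(S^4(Z), SZ)), add(Z, add(Z, Z)))))
  →10  S(S(add(add(mul(Z, SZ), add(S^4(Z), SZ)), add(Z, add(Z, Z)))))
  →11  S(S(add(add(Z, add(S^4(Z), SZ)), add(Z, add(Z, Z)))))
  →12  S(S(add(add(S^4(Z), SZ), add(Z, add(Z, Z)))))
  →13  S(S(add(S(add(SSSZ, SZ)), add(Z, add(Z, Z)))))
  →14  S(S(S(add(add(SSSZ, SZ), add(Z, add(Z, Z))))))
  →15  S(S(S(add(S(add(SSZ, SZ)), add(Z, add(Z, Z))))))
  →16  S(S(S(S(add(add(SSZ, SZ), add(Z, add(Z, Z)))))))
  →17  S(S(S(S(add(S(add(SZ, SZ)), add(Z, add(Z, Z)))))))
  →18  S(S(S(S(S(add(add(SZ, SZ), add(Z, add(Z, Z))))))))
  →19  S(S(S(S(S(add(S(add(Z, SZ)), add(Z, add(Z, Z))))))))
  →20  S(S(S(S(S(S(add(add(Z, SZ), add(Z, add(Z, Z)))))))))
  →21  S(S(S(S(S(S(add(SZ, add(Z, add(Z, Z)))))))))
  →22  S(S(S(S(S(S(S(add(Z, add(Z, add(Z, Z))))))))))
  →23  S(S(S(S(S(S(S(add(Z, add(Z, Z)))))))))
  →24  S(S(S(S(S(S(S(add(Z, Z))))))))
  →25  S^7(Z)

Answer: YES — reaches normal form S^7(Z) in 25 ≤ 26 steps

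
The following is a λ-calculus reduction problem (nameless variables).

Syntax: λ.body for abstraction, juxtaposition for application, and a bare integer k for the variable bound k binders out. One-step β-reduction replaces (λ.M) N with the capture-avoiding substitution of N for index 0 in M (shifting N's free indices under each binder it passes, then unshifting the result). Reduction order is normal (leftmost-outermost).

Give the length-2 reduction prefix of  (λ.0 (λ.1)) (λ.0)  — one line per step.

Answer: after 2 steps: λ.λ.0

Working:
  start: (λ.0 (λ.1)) (λ.0)
  [1] (λ.0) (λ.λ.0)
  [2] λ.λ.0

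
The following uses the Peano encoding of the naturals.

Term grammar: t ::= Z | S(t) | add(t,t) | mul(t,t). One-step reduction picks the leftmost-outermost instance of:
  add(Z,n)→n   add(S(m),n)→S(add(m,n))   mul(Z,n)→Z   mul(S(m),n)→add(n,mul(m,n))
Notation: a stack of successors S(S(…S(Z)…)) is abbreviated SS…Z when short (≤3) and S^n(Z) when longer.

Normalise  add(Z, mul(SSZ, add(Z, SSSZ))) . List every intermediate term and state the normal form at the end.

  start: add(Z, mul(SSZ, add(Z, SSSZ)))
  →1  mul(SSZ, add(Z, SSSZ))
  →2  add(add(Z, SSSZ), mul(SZ, add(Z, SSSZ)))
  →3  add(SSSZ, mul(SZ, add(Z, SSSZ)))
  →4  S(add(SSZ, mul(SZ, add(Z, SSSZ))))
  →5  S(S(add(SZ, mul(SZ, add(Z, SSSZ)))))
  →6  S(S(S(add(Z, mul(SZ, add(Z, SSSZ))))))
  →7  S(S(S(mul(SZ, add(Z, SSSZ)))))
  →8  S(S(S(add(add(Z, SSSZ), mul(Z, add(Z, SSSZ))))))
  →9  S(S(S(add(SSSZ, mul(Z, add(Z, SSSZ))))))
  →10  S(S(S(S(add(SSZ, mul(Z, add(Z, SSSZ)))))))
  →11  S(S(S(S(S(add(SZ, mul(Z, add(Z, SSSZ))))))))
  →12  S(S(S(S(S(S(add(Z, mul(Z, add(Z, SSSZ)))))))))
  →13  S(S(S(S(S(S(mul(Z, add(Z, SSSZ))))))))
  →14  S^6(Z)

Answer: normal form = S^6(Z)  (in 14 steps)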